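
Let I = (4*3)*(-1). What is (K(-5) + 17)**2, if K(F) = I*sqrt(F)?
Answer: (17 - 12*I*sqrt(5))**2 ≈ -431.0 - 912.32*I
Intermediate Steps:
I = -12 (I = 12*(-1) = -12)
K(F) = -12*sqrt(F)
(K(-5) + 17)**2 = (-12*I*sqrt(5) + 17)**2 = (17 - 12*I*sqrt(5))**2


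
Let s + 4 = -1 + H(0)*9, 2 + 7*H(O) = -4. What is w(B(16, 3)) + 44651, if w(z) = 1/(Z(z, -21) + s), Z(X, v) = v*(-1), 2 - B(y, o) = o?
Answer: 2589765/58 ≈ 44651.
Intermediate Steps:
B(y, o) = 2 - o
H(O) = -6/7 (H(O) = -2/7 + (1/7)*(-4) = -2/7 - 4/7 = -6/7)
Z(X, v) = -v
s = -89/7 (s = -4 + (-1 - 6/7*9) = -4 + (-1 - 54/7) = -4 - 61/7 = -89/7 ≈ -12.714)
w(z) = 7/58 (w(z) = 1/(-1*(-21) - 89/7) = 1/(21 - 89/7) = 1/(58/7) = 7/58)
w(B(16, 3)) + 44651 = 7/58 + 44651 = 2589765/58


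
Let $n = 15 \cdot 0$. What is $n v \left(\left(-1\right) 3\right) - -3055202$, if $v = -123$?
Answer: $3055202$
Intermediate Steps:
$n = 0$
$n v \left(\left(-1\right) 3\right) - -3055202 = 0 \left(-123\right) \left(\left(-1\right) 3\right) - -3055202 = 0 \left(-3\right) + 3055202 = 0 + 3055202 = 3055202$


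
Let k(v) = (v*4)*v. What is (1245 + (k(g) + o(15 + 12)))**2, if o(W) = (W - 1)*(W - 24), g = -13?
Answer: 3996001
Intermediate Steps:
k(v) = 4*v**2 (k(v) = (4*v)*v = 4*v**2)
o(W) = (-1 + W)*(-24 + W)
(1245 + (k(g) + o(15 + 12)))**2 = (1245 + (4*(-13)**2 + (24 + (15 + 12)**2 - 25*(15 + 12))))**2 = (1245 + (4*169 + (24 + 27**2 - 25*27)))**2 = (1245 + (676 + (24 + 729 - 675)))**2 = (1245 + (676 + 78))**2 = (1245 + 754)**2 = 1999**2 = 3996001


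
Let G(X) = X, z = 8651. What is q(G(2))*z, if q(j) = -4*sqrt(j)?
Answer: -34604*sqrt(2) ≈ -48937.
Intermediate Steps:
q(G(2))*z = -4*sqrt(2)*8651 = -34604*sqrt(2)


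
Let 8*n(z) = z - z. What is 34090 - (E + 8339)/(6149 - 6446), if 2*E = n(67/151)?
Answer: 10133069/297 ≈ 34118.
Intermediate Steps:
n(z) = 0 (n(z) = (z - z)/8 = (1/8)*0 = 0)
E = 0 (E = (1/2)*0 = 0)
34090 - (E + 8339)/(6149 - 6446) = 34090 - (0 + 8339)/(6149 - 6446) = 34090 - 8339/(-297) = 34090 - 8339*(-1)/297 = 34090 - 1*(-8339/297) = 34090 + 8339/297 = 10133069/297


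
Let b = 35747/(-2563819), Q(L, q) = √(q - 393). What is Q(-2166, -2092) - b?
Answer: 35747/2563819 + I*√2485 ≈ 0.013943 + 49.85*I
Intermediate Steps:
Q(L, q) = √(-393 + q)
b = -35747/2563819 (b = 35747*(-1/2563819) = -35747/2563819 ≈ -0.013943)
Q(-2166, -2092) - b = √(-393 - 2092) - 1*(-35747/2563819) = √(-2485) + 35747/2563819 = I*√2485 + 35747/2563819 = 35747/2563819 + I*√2485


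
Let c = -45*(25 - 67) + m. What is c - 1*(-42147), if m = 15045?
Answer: 59082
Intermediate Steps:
c = 16935 (c = -45*(25 - 67) + 15045 = -45*(-42) + 15045 = 1890 + 15045 = 16935)
c - 1*(-42147) = 16935 - 1*(-42147) = 16935 + 42147 = 59082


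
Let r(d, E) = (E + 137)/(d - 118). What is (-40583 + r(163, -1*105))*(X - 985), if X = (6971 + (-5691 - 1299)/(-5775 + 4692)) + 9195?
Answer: -3337490076071/5415 ≈ -6.1634e+8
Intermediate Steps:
X = 5838256/361 (X = (6971 - 6990/(-1083)) + 9195 = (6971 - 6990*(-1/1083)) + 9195 = (6971 + 2330/361) + 9195 = 2518861/361 + 9195 = 5838256/361 ≈ 16172.)
r(d, E) = (137 + E)/(-118 + d)
(-40583 + r(163, -1*105))*(X - 985) = (-40583 + (137 - 1*105)/(-118 + 163))*(5838256/361 - 985) = (-40583 + (137 - 105)/45)*(5482671/361) = (-40583 + (1/45)*32)*(5482671/361) = (-40583 + 32/45)*(5482671/361) = -1826203/45*5482671/361 = -3337490076071/5415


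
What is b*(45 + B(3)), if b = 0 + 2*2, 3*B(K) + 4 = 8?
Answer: 556/3 ≈ 185.33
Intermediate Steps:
B(K) = 4/3 (B(K) = -4/3 + (⅓)*8 = -4/3 + 8/3 = 4/3)
b = 4 (b = 0 + 4 = 4)
b*(45 + B(3)) = 4*(45 + 4/3) = 4*(139/3) = 556/3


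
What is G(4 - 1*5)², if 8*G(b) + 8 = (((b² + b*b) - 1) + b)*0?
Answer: 1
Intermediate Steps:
G(b) = -1 (G(b) = -1 + ((((b² + b*b) - 1) + b)*0)/8 = -1 + ((((b² + b²) - 1) + b)*0)/8 = -1 + (((2*b² - 1) + b)*0)/8 = -1 + (((-1 + 2*b²) + b)*0)/8 = -1 + ((-1 + b + 2*b²)*0)/8 = -1 + (⅛)*0 = -1 + 0 = -1)
G(4 - 1*5)² = (-1)² = 1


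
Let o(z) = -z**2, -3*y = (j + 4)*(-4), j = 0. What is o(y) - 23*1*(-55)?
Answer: 11129/9 ≈ 1236.6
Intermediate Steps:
y = 16/3 (y = -(0 + 4)*(-4)/3 = -4*(-4)/3 = -1/3*(-16) = 16/3 ≈ 5.3333)
o(y) - 23*1*(-55) = -(16/3)**2 - 23*1*(-55) = -1*256/9 - 23*(-55) = -256/9 + 1265 = 11129/9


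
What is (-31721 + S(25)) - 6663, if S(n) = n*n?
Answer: -37759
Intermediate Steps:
S(n) = n**2
(-31721 + S(25)) - 6663 = (-31721 + 25**2) - 6663 = (-31721 + 625) - 6663 = -31096 - 6663 = -37759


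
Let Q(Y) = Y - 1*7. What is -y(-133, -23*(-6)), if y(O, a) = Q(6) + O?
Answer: 134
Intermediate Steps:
Q(Y) = -7 + Y (Q(Y) = Y - 7 = -7 + Y)
y(O, a) = -1 + O (y(O, a) = (-7 + 6) + O = -1 + O)
-y(-133, -23*(-6)) = -(-1 - 133) = -1*(-134) = 134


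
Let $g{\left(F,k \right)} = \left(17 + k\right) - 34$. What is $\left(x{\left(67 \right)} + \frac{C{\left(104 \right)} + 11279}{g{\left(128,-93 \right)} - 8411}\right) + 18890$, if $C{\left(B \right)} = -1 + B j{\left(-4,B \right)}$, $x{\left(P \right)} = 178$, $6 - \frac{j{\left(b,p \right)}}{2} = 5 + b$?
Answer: $\frac{162466110}{8521} \approx 19067.0$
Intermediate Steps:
$j{\left(b,p \right)} = 2 - 2 b$ ($j{\left(b,p \right)} = 12 - 2 \left(5 + b\right) = 12 - \left(10 + 2 b\right) = 2 - 2 b$)
$g{\left(F,k \right)} = -17 + k$
$C{\left(B \right)} = -1 + 10 B$ ($C{\left(B \right)} = -1 + B \left(2 - -8\right) = -1 + B \left(2 + 8\right) = -1 + B 10 = -1 + 10 B$)
$\left(x{\left(67 \right)} + \frac{C{\left(104 \right)} + 11279}{g{\left(128,-93 \right)} - 8411}\right) + 18890 = \left(178 + \frac{\left(-1 + 10 \cdot 104\right) + 11279}{\left(-17 - 93\right) - 8411}\right) + 18890 = \left(178 + \frac{\left(-1 + 1040\right) + 11279}{-110 - 8411}\right) + 18890 = \left(178 + \frac{1039 + 11279}{-8521}\right) + 18890 = \left(178 + 12318 \left(- \frac{1}{8521}\right)\right) + 18890 = \left(178 - \frac{12318}{8521}\right) + 18890 = \frac{1504420}{8521} + 18890 = \frac{162466110}{8521}$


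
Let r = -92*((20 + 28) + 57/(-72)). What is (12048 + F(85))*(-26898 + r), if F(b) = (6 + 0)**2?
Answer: -377518258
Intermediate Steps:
F(b) = 36 (F(b) = 6**2 = 36)
r = -26059/6 (r = -92*(48 + 57*(-1/72)) = -92*(48 - 19/24) = -92*1133/24 = -26059/6 ≈ -4343.2)
(12048 + F(85))*(-26898 + r) = (12048 + 36)*(-26898 - 26059/6) = 12084*(-187447/6) = -377518258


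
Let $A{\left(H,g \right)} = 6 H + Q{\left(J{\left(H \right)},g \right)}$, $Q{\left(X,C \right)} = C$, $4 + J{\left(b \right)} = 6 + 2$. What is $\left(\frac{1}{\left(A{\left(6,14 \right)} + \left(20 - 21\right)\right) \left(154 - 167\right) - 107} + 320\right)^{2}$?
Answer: $\frac{56681610241}{553536} \approx 1.024 \cdot 10^{5}$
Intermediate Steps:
$J{\left(b \right)} = 4$ ($J{\left(b \right)} = -4 + \left(6 + 2\right) = -4 + 8 = 4$)
$A{\left(H,g \right)} = g + 6 H$ ($A{\left(H,g \right)} = 6 H + g = g + 6 H$)
$\left(\frac{1}{\left(A{\left(6,14 \right)} + \left(20 - 21\right)\right) \left(154 - 167\right) - 107} + 320\right)^{2} = \left(\frac{1}{\left(\left(14 + 6 \cdot 6\right) + \left(20 - 21\right)\right) \left(154 - 167\right) - 107} + 320\right)^{2} = \left(\frac{1}{\left(\left(14 + 36\right) - 1\right) \left(-13\right) - 107} + 320\right)^{2} = \left(\frac{1}{\left(50 - 1\right) \left(-13\right) - 107} + 320\right)^{2} = \left(\frac{1}{49 \left(-13\right) - 107} + 320\right)^{2} = \left(\frac{1}{-637 - 107} + 320\right)^{2} = \left(\frac{1}{-744} + 320\right)^{2} = \left(- \frac{1}{744} + 320\right)^{2} = \left(\frac{238079}{744}\right)^{2} = \frac{56681610241}{553536}$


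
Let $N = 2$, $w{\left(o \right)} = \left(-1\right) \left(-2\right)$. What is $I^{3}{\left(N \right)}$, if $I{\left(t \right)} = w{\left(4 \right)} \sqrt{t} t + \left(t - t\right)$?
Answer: $128 \sqrt{2} \approx 181.02$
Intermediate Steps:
$w{\left(o \right)} = 2$
$I{\left(t \right)} = 2 t^{\frac{3}{2}}$ ($I{\left(t \right)} = 2 \sqrt{t} t + \left(t - t\right) = 2 t^{\frac{3}{2}} + 0 = 2 t^{\frac{3}{2}}$)
$I^{3}{\left(N \right)} = \left(2 \cdot 2^{\frac{3}{2}}\right)^{3} = \left(2 \cdot 2 \sqrt{2}\right)^{3} = \left(4 \sqrt{2}\right)^{3} = 128 \sqrt{2}$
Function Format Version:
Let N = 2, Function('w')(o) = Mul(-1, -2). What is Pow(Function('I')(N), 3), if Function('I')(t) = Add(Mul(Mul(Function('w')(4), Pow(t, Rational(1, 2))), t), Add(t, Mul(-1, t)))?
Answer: Mul(128, Pow(2, Rational(1, 2))) ≈ 181.02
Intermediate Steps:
Function('w')(o) = 2
Function('I')(t) = Mul(2, Pow(t, Rational(3, 2))) (Function('I')(t) = Add(Mul(Mul(2, Pow(t, Rational(1, 2))), t), Add(t, Mul(-1, t))) = Add(Mul(2, Pow(t, Rational(3, 2))), 0) = Mul(2, Pow(t, Rational(3, 2))))
Pow(Function('I')(N), 3) = Pow(Mul(2, Pow(2, Rational(3, 2))), 3) = Pow(Mul(2, Mul(2, Pow(2, Rational(1, 2)))), 3) = Pow(Mul(4, Pow(2, Rational(1, 2))), 3) = Mul(128, Pow(2, Rational(1, 2)))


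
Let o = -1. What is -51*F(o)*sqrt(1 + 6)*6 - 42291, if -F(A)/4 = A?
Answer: -42291 - 1224*sqrt(7) ≈ -45529.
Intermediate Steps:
F(A) = -4*A
-51*F(o)*sqrt(1 + 6)*6 - 42291 = -51*(-4*(-1))*sqrt(1 + 6)*6 - 42291 = -51*4*sqrt(7)*6 - 42291 = -1224*sqrt(7) - 42291 = -42291 - 1224*sqrt(7)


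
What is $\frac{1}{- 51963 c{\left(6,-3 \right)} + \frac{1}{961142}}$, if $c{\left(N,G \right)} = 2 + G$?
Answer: $\frac{961142}{49943821747} \approx 1.9244 \cdot 10^{-5}$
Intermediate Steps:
$\frac{1}{- 51963 c{\left(6,-3 \right)} + \frac{1}{961142}} = \frac{1}{- 51963 \left(2 - 3\right) + \frac{1}{961142}} = \frac{1}{\left(-51963\right) \left(-1\right) + \frac{1}{961142}} = \frac{1}{51963 + \frac{1}{961142}} = \frac{1}{\frac{49943821747}{961142}} = \frac{961142}{49943821747}$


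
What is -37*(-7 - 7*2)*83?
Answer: 64491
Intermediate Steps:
-37*(-7 - 7*2)*83 = -37*(-7 - 14)*83 = -37*(-21)*83 = 777*83 = 64491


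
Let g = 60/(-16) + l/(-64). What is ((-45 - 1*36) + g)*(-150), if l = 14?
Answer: 203925/16 ≈ 12745.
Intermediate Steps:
g = -127/32 (g = 60/(-16) + 14/(-64) = 60*(-1/16) + 14*(-1/64) = -15/4 - 7/32 = -127/32 ≈ -3.9688)
((-45 - 1*36) + g)*(-150) = ((-45 - 1*36) - 127/32)*(-150) = ((-45 - 36) - 127/32)*(-150) = (-81 - 127/32)*(-150) = -2719/32*(-150) = 203925/16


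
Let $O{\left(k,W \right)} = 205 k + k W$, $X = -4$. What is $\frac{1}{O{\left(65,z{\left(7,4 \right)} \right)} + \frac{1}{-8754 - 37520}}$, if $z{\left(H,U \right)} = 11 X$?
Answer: $\frac{46274}{484257409} \approx 9.5557 \cdot 10^{-5}$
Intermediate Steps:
$z{\left(H,U \right)} = -44$ ($z{\left(H,U \right)} = 11 \left(-4\right) = -44$)
$O{\left(k,W \right)} = 205 k + W k$
$\frac{1}{O{\left(65,z{\left(7,4 \right)} \right)} + \frac{1}{-8754 - 37520}} = \frac{1}{65 \left(205 - 44\right) + \frac{1}{-8754 - 37520}} = \frac{1}{65 \cdot 161 + \frac{1}{-46274}} = \frac{1}{10465 - \frac{1}{46274}} = \frac{1}{\frac{484257409}{46274}} = \frac{46274}{484257409}$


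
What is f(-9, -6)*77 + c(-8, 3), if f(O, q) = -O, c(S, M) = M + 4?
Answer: 700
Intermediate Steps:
c(S, M) = 4 + M
f(-9, -6)*77 + c(-8, 3) = -1*(-9)*77 + (4 + 3) = 9*77 + 7 = 693 + 7 = 700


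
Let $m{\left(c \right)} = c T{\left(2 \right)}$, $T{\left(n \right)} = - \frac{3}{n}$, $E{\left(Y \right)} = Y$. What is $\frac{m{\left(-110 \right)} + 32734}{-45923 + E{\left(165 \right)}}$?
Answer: $- \frac{197}{274} \approx -0.71898$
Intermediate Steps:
$m{\left(c \right)} = - \frac{3 c}{2}$ ($m{\left(c \right)} = c \left(- \frac{3}{2}\right) = - \frac{3 c}{2}$)
$\frac{m{\left(-110 \right)} + 32734}{-45923 + E{\left(165 \right)}} = \frac{\left(- \frac{3}{2}\right) \left(-110\right) + 32734}{-45923 + 165} = \frac{165 + 32734}{-45758} = 32899 \left(- \frac{1}{45758}\right) = - \frac{197}{274}$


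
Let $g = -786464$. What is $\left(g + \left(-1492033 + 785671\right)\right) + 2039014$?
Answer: $546188$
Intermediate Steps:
$\left(g + \left(-1492033 + 785671\right)\right) + 2039014 = \left(-786464 + \left(-1492033 + 785671\right)\right) + 2039014 = \left(-786464 - 706362\right) + 2039014 = -1492826 + 2039014 = 546188$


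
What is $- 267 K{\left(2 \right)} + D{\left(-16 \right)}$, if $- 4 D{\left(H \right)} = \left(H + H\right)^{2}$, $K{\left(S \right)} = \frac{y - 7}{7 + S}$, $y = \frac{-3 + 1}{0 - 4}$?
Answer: $- \frac{379}{6} \approx -63.167$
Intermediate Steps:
$y = \frac{1}{2}$ ($y = - \frac{2}{-4} = \left(-2\right) \left(- \frac{1}{4}\right) = \frac{1}{2} \approx 0.5$)
$K{\left(S \right)} = - \frac{13}{2 \left(7 + S\right)}$ ($K{\left(S \right)} = \frac{\frac{1}{2} - 7}{7 + S} = - \frac{13}{2 \left(7 + S\right)}$)
$D{\left(H \right)} = - H^{2}$ ($D{\left(H \right)} = - \frac{\left(H + H\right)^{2}}{4} = - \frac{\left(2 H\right)^{2}}{4} = - \frac{4 H^{2}}{4} = - H^{2}$)
$- 267 K{\left(2 \right)} + D{\left(-16 \right)} = - 267 \left(- \frac{13}{14 + 2 \cdot 2}\right) - \left(-16\right)^{2} = - 267 \left(- \frac{13}{14 + 4}\right) - 256 = - 267 \left(- \frac{13}{18}\right) - 256 = - 267 \left(\left(-13\right) \frac{1}{18}\right) - 256 = \left(-267\right) \left(- \frac{13}{18}\right) - 256 = \frac{1157}{6} - 256 = - \frac{379}{6}$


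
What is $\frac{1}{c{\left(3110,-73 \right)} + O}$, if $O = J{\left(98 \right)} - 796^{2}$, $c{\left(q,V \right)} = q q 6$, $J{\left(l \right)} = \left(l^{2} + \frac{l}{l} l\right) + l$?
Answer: $\frac{1}{57408784} \approx 1.7419 \cdot 10^{-8}$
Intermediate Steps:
$J{\left(l \right)} = l^{2} + 2 l$ ($J{\left(l \right)} = \left(l^{2} + 1 l\right) + l = \left(l^{2} + l\right) + l = \left(l + l^{2}\right) + l = l^{2} + 2 l$)
$c{\left(q,V \right)} = 6 q^{2}$ ($c{\left(q,V \right)} = q^{2} \cdot 6 = 6 q^{2}$)
$O = -623816$ ($O = 98 \left(2 + 98\right) - 796^{2} = 98 \cdot 100 - 633616 = 9800 - 633616 = -623816$)
$\frac{1}{c{\left(3110,-73 \right)} + O} = \frac{1}{6 \cdot 3110^{2} - 623816} = \frac{1}{6 \cdot 9672100 - 623816} = \frac{1}{58032600 - 623816} = \frac{1}{57408784}$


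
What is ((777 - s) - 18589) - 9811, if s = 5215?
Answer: -32838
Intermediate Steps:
((777 - s) - 18589) - 9811 = ((777 - 1*5215) - 18589) - 9811 = ((777 - 5215) - 18589) - 9811 = (-4438 - 18589) - 9811 = -23027 - 9811 = -32838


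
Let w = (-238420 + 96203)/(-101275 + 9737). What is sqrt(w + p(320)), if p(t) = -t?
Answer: I*sqrt(2668327482334)/91538 ≈ 17.845*I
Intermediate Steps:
w = 142217/91538 (w = -142217/(-91538) = -142217*(-1/91538) = 142217/91538 ≈ 1.5536)
sqrt(w + p(320)) = sqrt(142217/91538 - 1*320) = sqrt(142217/91538 - 320) = sqrt(-29149943/91538) = I*sqrt(2668327482334)/91538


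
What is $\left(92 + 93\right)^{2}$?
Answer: $34225$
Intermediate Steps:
$\left(92 + 93\right)^{2} = 185^{2} = 34225$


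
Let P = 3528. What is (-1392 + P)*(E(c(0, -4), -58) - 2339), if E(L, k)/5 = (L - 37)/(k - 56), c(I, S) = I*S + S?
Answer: -94852996/19 ≈ -4.9923e+6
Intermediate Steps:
c(I, S) = S + I*S
E(L, k) = 5*(-37 + L)/(-56 + k) (E(L, k) = 5*((L - 37)/(k - 56)) = 5*((-37 + L)/(-56 + k)) = 5*(-37 + L)/(-56 + k))
(-1392 + P)*(E(c(0, -4), -58) - 2339) = (-1392 + 3528)*(5*(-37 - 4*(1 + 0))/(-56 - 58) - 2339) = 2136*(5*(-37 - 4*1)/(-114) - 2339) = 2136*(5*(-1/114)*(-37 - 4) - 2339) = 2136*(5*(-1/114)*(-41) - 2339) = 2136*(205/114 - 2339) = 2136*(-266441/114) = -94852996/19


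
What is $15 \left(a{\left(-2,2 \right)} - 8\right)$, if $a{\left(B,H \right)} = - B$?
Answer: $-90$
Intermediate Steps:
$15 \left(a{\left(-2,2 \right)} - 8\right) = 15 \left(\left(-1\right) \left(-2\right) - 8\right) = 15 \left(2 - 8\right) = 15 \left(-6\right) = -90$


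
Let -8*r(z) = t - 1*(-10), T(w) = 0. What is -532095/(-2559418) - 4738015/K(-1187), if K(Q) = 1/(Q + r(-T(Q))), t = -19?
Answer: 57522341513971625/10237672 ≈ 5.6187e+9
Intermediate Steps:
r(z) = 9/8 (r(z) = -(-19 - 1*(-10))/8 = -(-19 + 10)/8 = -1/8*(-9) = 9/8)
K(Q) = 1/(9/8 + Q) (K(Q) = 1/(Q + 9/8) = 1/(9/8 + Q))
-532095/(-2559418) - 4738015/K(-1187) = -532095/(-2559418) - 4738015/(8/(9 + 8*(-1187))) = -532095*(-1/2559418) - 4738015/(8/(9 - 9496)) = 532095/2559418 - 4738015/(8/(-9487)) = 532095/2559418 - 4738015/(8*(-1/9487)) = 532095/2559418 - 4738015/(-8/9487) = 532095/2559418 - 4738015*(-9487/8) = 532095/2559418 + 44949548305/8 = 57522341513971625/10237672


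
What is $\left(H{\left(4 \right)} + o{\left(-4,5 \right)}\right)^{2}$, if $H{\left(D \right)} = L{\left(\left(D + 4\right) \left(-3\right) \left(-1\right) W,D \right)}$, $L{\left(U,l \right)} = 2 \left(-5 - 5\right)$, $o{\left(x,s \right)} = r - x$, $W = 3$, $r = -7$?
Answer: $529$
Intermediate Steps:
$o{\left(x,s \right)} = -7 - x$
$L{\left(U,l \right)} = -20$ ($L{\left(U,l \right)} = 2 \left(-10\right) = -20$)
$H{\left(D \right)} = -20$
$\left(H{\left(4 \right)} + o{\left(-4,5 \right)}\right)^{2} = \left(-20 - 3\right)^{2} = \left(-23\right)^{2} = 529$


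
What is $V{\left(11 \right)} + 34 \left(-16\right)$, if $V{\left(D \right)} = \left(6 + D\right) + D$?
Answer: $-516$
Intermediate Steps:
$V{\left(D \right)} = 6 + 2 D$
$V{\left(11 \right)} + 34 \left(-16\right) = \left(6 + 2 \cdot 11\right) + 34 \left(-16\right) = \left(6 + 22\right) - 544 = 28 - 544 = -516$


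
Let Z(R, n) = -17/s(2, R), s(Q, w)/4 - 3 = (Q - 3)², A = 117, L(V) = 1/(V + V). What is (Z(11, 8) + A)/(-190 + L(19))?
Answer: -35245/57752 ≈ -0.61028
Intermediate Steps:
L(V) = 1/(2*V)
s(Q, w) = 12 + 4*(-3 + Q)² (s(Q, w) = 12 + 4*(Q - 3)² = 12 + 4*(-3 + Q)²)
Z(R, n) = -17/16 (Z(R, n) = -17/(12 + 4*(-3 + 2)²) = -17/(12 + 4*(-1)²) = -17/(12 + 4*1) = -17/(12 + 4) = -17/16)
(Z(11, 8) + A)/(-190 + L(19)) = (-17/16 + 117)/(-190 + (½)/19) = 1855/(16*(-190 + (½)*(1/19))) = 1855/(16*(-190 + 1/38)) = 1855/(16*(-7219/38)) = (1855/16)*(-38/7219) = -35245/57752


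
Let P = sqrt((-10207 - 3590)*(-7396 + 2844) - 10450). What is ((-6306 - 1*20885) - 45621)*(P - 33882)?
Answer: 2467016184 - 72812*sqrt(62793494) ≈ 1.8900e+9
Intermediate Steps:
P = sqrt(62793494) (P = sqrt(-13797*(-4552) - 10450) = sqrt(62803944 - 10450) = sqrt(62793494) ≈ 7924.2)
((-6306 - 1*20885) - 45621)*(P - 33882) = ((-6306 - 1*20885) - 45621)*(sqrt(62793494) - 33882) = ((-6306 - 20885) - 45621)*(-33882 + sqrt(62793494)) = (-27191 - 45621)*(-33882 + sqrt(62793494)) = -72812*(-33882 + sqrt(62793494)) = 2467016184 - 72812*sqrt(62793494)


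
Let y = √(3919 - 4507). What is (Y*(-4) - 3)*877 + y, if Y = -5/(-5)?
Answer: -6139 + 14*I*√3 ≈ -6139.0 + 24.249*I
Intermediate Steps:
Y = 1 (Y = -5*(-⅕) = 1)
y = 14*I*√3 (y = √(-588) = 14*I*√3 ≈ 24.249*I)
(Y*(-4) - 3)*877 + y = (1*(-4) - 3)*877 + 14*I*√3 = (-4 - 3)*877 + 14*I*√3 = -7*877 + 14*I*√3 = -6139 + 14*I*√3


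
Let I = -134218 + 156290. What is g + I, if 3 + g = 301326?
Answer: 323395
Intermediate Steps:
g = 301323 (g = -3 + 301326 = 301323)
I = 22072
g + I = 301323 + 22072 = 323395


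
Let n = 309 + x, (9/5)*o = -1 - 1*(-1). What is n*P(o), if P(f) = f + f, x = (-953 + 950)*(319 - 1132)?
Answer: 0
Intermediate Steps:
x = 2439 (x = -3*(-813) = 2439)
o = 0 (o = 5*(-1 - 1*(-1))/9 = 5*(-1 + 1)/9 = (5/9)*0 = 0)
P(f) = 2*f
n = 2748 (n = 309 + 2439 = 2748)
n*P(o) = 2748*(2*0) = 2748*0 = 0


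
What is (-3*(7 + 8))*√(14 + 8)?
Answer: -45*√22 ≈ -211.07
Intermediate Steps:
(-3*(7 + 8))*√(14 + 8) = (-3*15)*√22 = -45*√22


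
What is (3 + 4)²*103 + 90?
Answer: 5137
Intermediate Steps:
(3 + 4)²*103 + 90 = 7²*103 + 90 = 49*103 + 90 = 5047 + 90 = 5137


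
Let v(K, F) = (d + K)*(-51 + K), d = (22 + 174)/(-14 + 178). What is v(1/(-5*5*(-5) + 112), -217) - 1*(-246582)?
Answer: 567719988434/2302929 ≈ 2.4652e+5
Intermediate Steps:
d = 49/41 (d = 196/164 = 196*(1/164) = 49/41 ≈ 1.1951)
v(K, F) = (-51 + K)*(49/41 + K) (v(K, F) = (49/41 + K)*(-51 + K) = (-51 + K)*(49/41 + K))
v(1/(-5*5*(-5) + 112), -217) - 1*(-246582) = (-2499/41 + (1/(-5*5*(-5) + 112))² - 2042/(41*(-5*5*(-5) + 112))) - 1*(-246582) = (-2499/41 + (1/(-25*(-5) + 112))² - 2042/(41*(-25*(-5) + 112))) + 246582 = (-2499/41 + (1/(125 + 112))² - 2042/(41*(125 + 112))) + 246582 = (-2499/41 + (1/237)² - 2042/41/237) + 246582 = (-2499/41 + (1/237)² - 2042/41*1/237) + 246582 = (-2499/41 + 1/56169 - 2042/9717) + 246582 = -140850244/2302929 + 246582 = 567719988434/2302929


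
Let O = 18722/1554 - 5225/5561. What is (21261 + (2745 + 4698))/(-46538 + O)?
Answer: -1676040912/2716728485 ≈ -0.61693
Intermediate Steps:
O = 1297208/116781 (O = 18722*(1/1554) - 5225*1/5561 = 253/21 - 5225/5561 = 1297208/116781 ≈ 11.108)
(21261 + (2745 + 4698))/(-46538 + O) = (21261 + (2745 + 4698))/(-46538 + 1297208/116781) = (21261 + 7443)/(-5433456970/116781) = 28704*(-116781/5433456970) = -1676040912/2716728485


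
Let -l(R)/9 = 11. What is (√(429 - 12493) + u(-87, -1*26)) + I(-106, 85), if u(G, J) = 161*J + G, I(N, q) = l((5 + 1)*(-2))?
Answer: -4372 + 4*I*√754 ≈ -4372.0 + 109.84*I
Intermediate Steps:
l(R) = -99 (l(R) = -9*11 = -99)
I(N, q) = -99
u(G, J) = G + 161*J
(√(429 - 12493) + u(-87, -1*26)) + I(-106, 85) = (√(429 - 12493) + (-87 + 161*(-1*26))) - 99 = (√(-12064) + (-87 + 161*(-26))) - 99 = (4*I*√754 + (-87 - 4186)) - 99 = (4*I*√754 - 4273) - 99 = (-4273 + 4*I*√754) - 99 = -4372 + 4*I*√754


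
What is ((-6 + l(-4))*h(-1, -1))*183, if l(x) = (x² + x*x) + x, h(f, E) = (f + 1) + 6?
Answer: 24156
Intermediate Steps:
h(f, E) = 7 + f (h(f, E) = (1 + f) + 6 = 7 + f)
l(x) = x + 2*x² (l(x) = (x² + x²) + x = 2*x² + x = x + 2*x²)
((-6 + l(-4))*h(-1, -1))*183 = ((-6 - 4*(1 + 2*(-4)))*(7 - 1))*183 = ((-6 - 4*(1 - 8))*6)*183 = ((-6 - 4*(-7))*6)*183 = ((-6 + 28)*6)*183 = (22*6)*183 = 132*183 = 24156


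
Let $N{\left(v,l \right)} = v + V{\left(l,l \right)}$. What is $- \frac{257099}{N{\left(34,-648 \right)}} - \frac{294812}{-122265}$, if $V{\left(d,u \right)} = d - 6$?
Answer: $\frac{1264679707}{3032172} \approx 417.09$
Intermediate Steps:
$V{\left(d,u \right)} = -6 + d$
$N{\left(v,l \right)} = -6 + l + v$ ($N{\left(v,l \right)} = v + \left(-6 + l\right) = -6 + l + v$)
$- \frac{257099}{N{\left(34,-648 \right)}} - \frac{294812}{-122265} = - \frac{257099}{-6 - 648 + 34} - \frac{294812}{-122265} = - \frac{257099}{-620} - - \frac{294812}{122265} = \left(-257099\right) \left(- \frac{1}{620}\right) + \frac{294812}{122265} = \frac{257099}{620} + \frac{294812}{122265} = \frac{1264679707}{3032172}$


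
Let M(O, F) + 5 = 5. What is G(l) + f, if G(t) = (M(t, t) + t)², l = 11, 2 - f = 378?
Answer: -255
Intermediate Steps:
f = -376 (f = 2 - 1*378 = 2 - 378 = -376)
M(O, F) = 0 (M(O, F) = -5 + 5 = 0)
G(t) = t² (G(t) = (0 + t)² = t²)
G(l) + f = 11² - 376 = 121 - 376 = -255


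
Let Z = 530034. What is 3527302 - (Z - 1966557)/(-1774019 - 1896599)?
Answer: 12947376776113/3670618 ≈ 3.5273e+6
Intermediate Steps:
3527302 - (Z - 1966557)/(-1774019 - 1896599) = 3527302 - (530034 - 1966557)/(-1774019 - 1896599) = 3527302 - (-1436523)/(-3670618) = 3527302 - (-1436523)*(-1)/3670618 = 3527302 - 1*1436523/3670618 = 3527302 - 1436523/3670618 = 12947376776113/3670618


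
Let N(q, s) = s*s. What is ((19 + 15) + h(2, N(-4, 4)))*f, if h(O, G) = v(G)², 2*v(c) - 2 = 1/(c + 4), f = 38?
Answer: 1065539/800 ≈ 1331.9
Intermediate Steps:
N(q, s) = s²
v(c) = 1 + 1/(2*(4 + c)) (v(c) = 1 + 1/(2*(c + 4)) = 1 + 1/(2*(4 + c)))
h(O, G) = (9/2 + G)²/(4 + G)² (h(O, G) = ((9/2 + G)/(4 + G))² = (9/2 + G)²/(4 + G)²)
((19 + 15) + h(2, N(-4, 4)))*f = ((19 + 15) + (9 + 2*4²)²/(4*(4 + 4²)²))*38 = (34 + (9 + 2*16)²/(4*(4 + 16)²))*38 = (34 + (¼)*(9 + 32)²/20²)*38 = (34 + (¼)*(1/400)*41²)*38 = (34 + (¼)*(1/400)*1681)*38 = (34 + 1681/1600)*38 = (56081/1600)*38 = 1065539/800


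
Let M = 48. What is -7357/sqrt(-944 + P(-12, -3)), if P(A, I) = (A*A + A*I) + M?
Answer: 7357*I*sqrt(179)/358 ≈ 274.94*I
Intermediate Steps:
P(A, I) = 48 + A**2 + A*I (P(A, I) = (A*A + A*I) + 48 = (A**2 + A*I) + 48 = 48 + A**2 + A*I)
-7357/sqrt(-944 + P(-12, -3)) = -7357/sqrt(-944 + (48 + (-12)**2 - 12*(-3))) = -7357/sqrt(-944 + (48 + 144 + 36)) = -7357/sqrt(-944 + 228) = -7357*(-I*sqrt(179)/358) = -(-7357)*I*sqrt(179)/358 = 7357*I*sqrt(179)/358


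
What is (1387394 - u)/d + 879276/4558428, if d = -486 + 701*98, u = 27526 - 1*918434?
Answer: 435227200157/12955812114 ≈ 33.593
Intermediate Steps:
u = -890908 (u = 27526 - 918434 = -890908)
d = 68212 (d = -486 + 68698 = 68212)
(1387394 - u)/d + 879276/4558428 = (1387394 - 1*(-890908))/68212 + 879276/4558428 = (1387394 + 890908)*(1/68212) + 879276*(1/4558428) = 2278302*(1/68212) + 73273/379869 = 1139151/34106 + 73273/379869 = 435227200157/12955812114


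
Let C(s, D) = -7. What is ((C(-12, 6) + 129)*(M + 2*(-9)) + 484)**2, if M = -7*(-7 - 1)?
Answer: 26214400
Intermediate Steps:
M = 56 (M = -7*(-8) = 56)
((C(-12, 6) + 129)*(M + 2*(-9)) + 484)**2 = ((-7 + 129)*(56 + 2*(-9)) + 484)**2 = (122*(56 - 18) + 484)**2 = (122*38 + 484)**2 = (4636 + 484)**2 = 5120**2 = 26214400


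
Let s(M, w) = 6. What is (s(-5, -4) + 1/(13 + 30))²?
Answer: 67081/1849 ≈ 36.280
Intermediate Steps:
(s(-5, -4) + 1/(13 + 30))² = (6 + 1/(13 + 30))² = (6 + 1/43)² = (259/43)² = 67081/1849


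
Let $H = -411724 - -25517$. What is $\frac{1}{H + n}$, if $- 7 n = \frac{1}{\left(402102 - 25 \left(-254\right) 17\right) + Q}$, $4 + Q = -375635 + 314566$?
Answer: $- \frac{3142853}{1213791828572} \approx -2.5893 \cdot 10^{-6}$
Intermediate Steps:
$H = -386207$ ($H = -411724 + 25517 = -386207$)
$Q = -61073$ ($Q = -4 + \left(-375635 + 314566\right) = -4 - 61069 = -61073$)
$n = - \frac{1}{3142853}$ ($n = - \frac{1}{7 \left(\left(402102 - 25 \left(-254\right) 17\right) - 61073\right)} = - \frac{1}{7 \left(\left(402102 - \left(-6350\right) 17\right) - 61073\right)} = - \frac{1}{7 \left(\left(402102 - -107950\right) - 61073\right)} = - \frac{1}{7 \left(\left(402102 + 107950\right) - 61073\right)} = - \frac{1}{7 \left(510052 - 61073\right)} = - \frac{1}{7 \cdot 448979} = \left(- \frac{1}{7}\right) \frac{1}{448979} = - \frac{1}{3142853} \approx -3.1818 \cdot 10^{-7}$)
$\frac{1}{H + n} = \frac{1}{-386207 - \frac{1}{3142853}} = \frac{1}{- \frac{1213791828572}{3142853}} = - \frac{3142853}{1213791828572}$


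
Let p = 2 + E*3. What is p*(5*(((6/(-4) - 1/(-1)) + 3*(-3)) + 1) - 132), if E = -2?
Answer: 698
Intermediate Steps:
p = -4 (p = 2 - 2*3 = 2 - 6 = -4)
p*(5*(((6/(-4) - 1/(-1)) + 3*(-3)) + 1) - 132) = -4*(5*(((6/(-4) - 1/(-1)) + 3*(-3)) + 1) - 132) = -4*(5*(((6*(-¼) - 1*(-1)) - 9) + 1) - 132) = -4*(5*(((-3/2 + 1) - 9) + 1) - 132) = -4*(5*((-½ - 9) + 1) - 132) = -4*(5*(-19/2 + 1) - 132) = -4*(5*(-17/2) - 132) = -4*(-85/2 - 132) = -4*(-349/2) = 698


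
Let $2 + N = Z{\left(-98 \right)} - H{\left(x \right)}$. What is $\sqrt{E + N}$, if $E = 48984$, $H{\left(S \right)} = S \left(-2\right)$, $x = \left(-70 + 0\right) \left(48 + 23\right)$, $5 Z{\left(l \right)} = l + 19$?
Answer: $\frac{\sqrt{975655}}{5} \approx 197.55$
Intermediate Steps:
$Z{\left(l \right)} = \frac{19}{5} + \frac{l}{5}$ ($Z{\left(l \right)} = \frac{l + 19}{5} = \frac{19 + l}{5} = \frac{19}{5} + \frac{l}{5}$)
$x = -4970$ ($x = \left(-70\right) 71 = -4970$)
$H{\left(S \right)} = - 2 S$
$N = - \frac{49789}{5}$ ($N = -2 + \left(\left(\frac{19}{5} + \frac{1}{5} \left(-98\right)\right) - \left(-2\right) \left(-4970\right)\right) = -2 + \left(\left(\frac{19}{5} - \frac{98}{5}\right) - 9940\right) = -2 - \frac{49779}{5} = - \frac{49789}{5} \approx -9957.8$)
$\sqrt{E + N} = \sqrt{48984 - \frac{49789}{5}} = \sqrt{\frac{195131}{5}} = \frac{\sqrt{975655}}{5}$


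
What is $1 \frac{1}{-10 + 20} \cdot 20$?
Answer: $2$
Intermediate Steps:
$1 \frac{1}{-10 + 20} \cdot 20 = 1 \cdot \frac{1}{10} \cdot 20 = \frac{1}{10} \cdot 20 = 2$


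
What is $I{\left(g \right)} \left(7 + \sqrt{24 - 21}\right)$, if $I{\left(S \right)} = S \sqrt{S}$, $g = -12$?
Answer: $i \left(-72 - 168 \sqrt{3}\right) \approx - 362.98 i$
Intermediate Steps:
$I{\left(S \right)} = S^{\frac{3}{2}}$
$I{\left(g \right)} \left(7 + \sqrt{24 - 21}\right) = \left(-12\right)^{\frac{3}{2}} \left(7 + \sqrt{24 - 21}\right) = - 24 i \sqrt{3} \left(7 + \sqrt{3}\right)$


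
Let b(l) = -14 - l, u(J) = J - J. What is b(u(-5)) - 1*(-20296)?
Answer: 20282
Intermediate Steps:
u(J) = 0
b(u(-5)) - 1*(-20296) = (-14 - 1*0) - 1*(-20296) = (-14 + 0) + 20296 = -14 + 20296 = 20282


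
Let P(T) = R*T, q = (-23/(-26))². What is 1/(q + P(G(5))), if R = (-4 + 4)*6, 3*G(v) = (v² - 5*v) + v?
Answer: 676/529 ≈ 1.2779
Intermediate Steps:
G(v) = -4*v/3 + v²/3 (G(v) = ((v² - 5*v) + v)/3 = (v² - 4*v)/3 = -4*v/3 + v²/3)
q = 529/676 (q = (-23*(-1/26))² = (23/26)² = 529/676 ≈ 0.78254)
R = 0 (R = 0*6 = 0)
P(T) = 0 (P(T) = 0*T = 0)
1/(q + P(G(5))) = 1/(529/676 + 0) = 1/(529/676) = 676/529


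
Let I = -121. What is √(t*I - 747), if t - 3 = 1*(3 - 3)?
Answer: I*√1110 ≈ 33.317*I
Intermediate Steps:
t = 3 (t = 3 + 1*(3 - 3) = 3 + 1*0 = 3 + 0 = 3)
√(t*I - 747) = √(3*(-121) - 747) = √(-363 - 747) = √(-1110) = I*√1110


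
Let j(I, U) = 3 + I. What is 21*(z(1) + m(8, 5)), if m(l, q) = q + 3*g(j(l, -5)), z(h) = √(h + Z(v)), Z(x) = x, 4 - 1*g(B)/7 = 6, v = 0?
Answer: -756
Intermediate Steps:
g(B) = -14 (g(B) = 28 - 7*6 = 28 - 42 = -14)
z(h) = √h (z(h) = √(h + 0) = √h)
m(l, q) = -42 + q (m(l, q) = q + 3*(-14) = q - 42 = -42 + q)
21*(z(1) + m(8, 5)) = 21*(√1 + (-42 + 5)) = 21*(1 - 37) = 21*(-36) = -756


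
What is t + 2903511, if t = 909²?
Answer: 3729792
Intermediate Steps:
t = 826281
t + 2903511 = 826281 + 2903511 = 3729792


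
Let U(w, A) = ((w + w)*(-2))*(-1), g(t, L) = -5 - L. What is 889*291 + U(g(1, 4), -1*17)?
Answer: 258663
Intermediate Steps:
U(w, A) = 4*w (U(w, A) = ((2*w)*(-2))*(-1) = -4*w*(-1) = 4*w)
889*291 + U(g(1, 4), -1*17) = 889*291 + 4*(-5 - 1*4) = 258699 + 4*(-5 - 4) = 258699 + 4*(-9) = 258699 - 36 = 258663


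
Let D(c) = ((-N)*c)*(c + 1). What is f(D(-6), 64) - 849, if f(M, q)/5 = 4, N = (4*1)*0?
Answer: -829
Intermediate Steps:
N = 0 (N = 4*0 = 0)
D(c) = 0 (D(c) = ((-1*0)*c)*(c + 1) = (0*c)*(1 + c) = 0*(1 + c) = 0)
f(M, q) = 20 (f(M, q) = 5*4 = 20)
f(D(-6), 64) - 849 = 20 - 849 = -829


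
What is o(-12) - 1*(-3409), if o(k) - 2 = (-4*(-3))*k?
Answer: 3267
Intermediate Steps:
o(k) = 2 + 12*k (o(k) = 2 + (-4*(-3))*k = 2 + 12*k)
o(-12) - 1*(-3409) = (2 + 12*(-12)) - 1*(-3409) = (2 - 144) + 3409 = -142 + 3409 = 3267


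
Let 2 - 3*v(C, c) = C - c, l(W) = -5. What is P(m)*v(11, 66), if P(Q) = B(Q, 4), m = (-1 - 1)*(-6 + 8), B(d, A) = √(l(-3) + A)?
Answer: 19*I ≈ 19.0*I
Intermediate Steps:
v(C, c) = ⅔ - C/3 + c/3 (v(C, c) = ⅔ - (C - c)/3 = ⅔ + (-C/3 + c/3) = ⅔ - C/3 + c/3)
B(d, A) = √(-5 + A)
m = -4 (m = -2*2 = -4)
P(Q) = I (P(Q) = √(-5 + 4) = √(-1) = I)
P(m)*v(11, 66) = I*(⅔ - ⅓*11 + (⅓)*66) = I*(⅔ - 11/3 + 22) = I*19 = 19*I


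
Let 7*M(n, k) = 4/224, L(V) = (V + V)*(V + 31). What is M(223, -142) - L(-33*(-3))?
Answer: -10090079/392 ≈ -25740.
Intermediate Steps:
L(V) = 2*V*(31 + V) (L(V) = (2*V)*(31 + V) = 2*V*(31 + V))
M(n, k) = 1/392 (M(n, k) = (4/224)/7 = (4*(1/224))/7 = (⅐)*(1/56) = 1/392)
M(223, -142) - L(-33*(-3)) = 1/392 - 2*(-33*(-3))*(31 - 33*(-3)) = 1/392 - 2*99*(31 + 99) = 1/392 - 2*99*130 = 1/392 - 1*25740 = 1/392 - 25740 = -10090079/392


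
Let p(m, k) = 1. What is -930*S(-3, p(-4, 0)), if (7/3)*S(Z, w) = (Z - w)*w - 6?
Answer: 27900/7 ≈ 3985.7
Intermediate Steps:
S(Z, w) = -18/7 + 3*w*(Z - w)/7 (S(Z, w) = 3*((Z - w)*w - 6)/7 = 3*(w*(Z - w) - 6)/7 = 3*(-6 + w*(Z - w))/7 = -18/7 + 3*w*(Z - w)/7)
-930*S(-3, p(-4, 0)) = -930*(-18/7 - 3/7*1² + (3/7)*(-3)*1) = -930*(-18/7 - 3/7*1 - 9/7) = -930*(-18/7 - 3/7 - 9/7) = -930*(-30/7) = 27900/7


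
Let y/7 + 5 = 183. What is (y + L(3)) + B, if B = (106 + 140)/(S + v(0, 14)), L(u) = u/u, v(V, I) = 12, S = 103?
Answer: 143651/115 ≈ 1249.1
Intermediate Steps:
L(u) = 1
y = 1246 (y = -35 + 7*183 = -35 + 1281 = 1246)
B = 246/115 (B = (106 + 140)/(103 + 12) = 246/115 ≈ 2.1391)
(y + L(3)) + B = (1246 + 1) + 246/115 = 1247 + 246/115 = 143651/115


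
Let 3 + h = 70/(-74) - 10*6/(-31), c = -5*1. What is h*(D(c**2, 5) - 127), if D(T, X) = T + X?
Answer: 223682/1147 ≈ 195.01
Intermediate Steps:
c = -5
h = -2306/1147 (h = -3 + (70/(-74) - 10*6/(-31)) = -3 + (70*(-1/74) - 60*(-1/31)) = -3 + (-35/37 + 60/31) = -3 + 1135/1147 = -2306/1147 ≈ -2.0105)
h*(D(c**2, 5) - 127) = -2306*(((-5)**2 + 5) - 127)/1147 = -2306*((25 + 5) - 127)/1147 = -2306*(30 - 127)/1147 = -2306/1147*(-97) = 223682/1147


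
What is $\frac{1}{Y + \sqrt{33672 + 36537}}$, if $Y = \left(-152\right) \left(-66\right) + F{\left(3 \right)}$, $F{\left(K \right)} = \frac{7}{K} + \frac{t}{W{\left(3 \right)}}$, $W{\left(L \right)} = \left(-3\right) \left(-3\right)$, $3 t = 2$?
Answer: $\frac{7315083}{73351340680} - \frac{2187 \sqrt{7801}}{73351340680} \approx 9.7093 \cdot 10^{-5}$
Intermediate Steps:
$t = \frac{2}{3}$ ($t = \frac{1}{3} \cdot 2 = \frac{2}{3} \approx 0.66667$)
$W{\left(L \right)} = 9$
$F{\left(K \right)} = \frac{2}{27} + \frac{7}{K}$ ($F{\left(K \right)} = \frac{7}{K} + \frac{2}{3 \cdot 9} = \frac{7}{K} + \frac{2}{3} \cdot \frac{1}{9} = \frac{7}{K} + \frac{2}{27} = \frac{2}{27} + \frac{7}{K}$)
$Y = \frac{270929}{27}$ ($Y = \left(-152\right) \left(-66\right) + \left(\frac{2}{27} + \frac{7}{3}\right) = 10032 + \left(\frac{2}{27} + 7 \cdot \frac{1}{3}\right) = 10032 + \left(\frac{2}{27} + \frac{7}{3}\right) = 10032 + \frac{65}{27} = \frac{270929}{27} \approx 10034.0$)
$\frac{1}{Y + \sqrt{33672 + 36537}} = \frac{1}{\frac{270929}{27} + \sqrt{33672 + 36537}} = \frac{1}{\frac{270929}{27} + \sqrt{70209}} = \frac{1}{\frac{270929}{27} + 3 \sqrt{7801}}$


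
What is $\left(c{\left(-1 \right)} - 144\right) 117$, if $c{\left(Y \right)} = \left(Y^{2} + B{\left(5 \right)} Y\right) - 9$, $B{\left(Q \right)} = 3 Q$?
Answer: $-19539$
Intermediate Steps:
$c{\left(Y \right)} = -9 + Y^{2} + 15 Y$ ($c{\left(Y \right)} = \left(Y^{2} + 3 \cdot 5 Y\right) - 9 = \left(Y^{2} + 15 Y\right) - 9 = -9 + Y^{2} + 15 Y$)
$\left(c{\left(-1 \right)} - 144\right) 117 = \left(\left(-9 + \left(-1\right)^{2} + 15 \left(-1\right)\right) - 144\right) 117 = \left(\left(-9 + 1 - 15\right) - 144\right) 117 = \left(-23 - 144\right) 117 = \left(-167\right) 117 = -19539$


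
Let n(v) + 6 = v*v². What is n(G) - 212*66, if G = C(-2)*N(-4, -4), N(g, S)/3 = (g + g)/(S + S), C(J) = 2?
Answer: -13782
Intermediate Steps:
N(g, S) = 3*g/S (N(g, S) = 3*((g + g)/(S + S)) = 3*((2*g)/((2*S))) = 3*((2*g)*(1/(2*S))) = 3*(g/S) = 3*g/S)
G = 6 (G = 2*(3*(-4)/(-4)) = 2*(3*(-4)*(-¼)) = 2*3 = 6)
n(v) = -6 + v³ (n(v) = -6 + v*v² = -6 + v³)
n(G) - 212*66 = (-6 + 6³) - 212*66 = (-6 + 216) - 1*13992 = 210 - 13992 = -13782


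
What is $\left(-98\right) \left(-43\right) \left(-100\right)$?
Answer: $-421400$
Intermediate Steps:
$\left(-98\right) \left(-43\right) \left(-100\right) = 4214 \left(-100\right) = -421400$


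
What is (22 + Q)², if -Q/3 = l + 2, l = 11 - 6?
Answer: 1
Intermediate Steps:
l = 5
Q = -21 (Q = -3*(5 + 2) = -3*7 = -21)
(22 + Q)² = (22 - 21)² = 1² = 1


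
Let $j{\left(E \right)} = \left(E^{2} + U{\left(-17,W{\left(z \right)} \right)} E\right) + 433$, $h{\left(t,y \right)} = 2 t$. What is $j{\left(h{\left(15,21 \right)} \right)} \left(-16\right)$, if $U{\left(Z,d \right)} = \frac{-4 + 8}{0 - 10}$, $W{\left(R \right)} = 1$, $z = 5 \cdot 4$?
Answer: $-21136$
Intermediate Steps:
$z = 20$
$U{\left(Z,d \right)} = - \frac{2}{5}$ ($U{\left(Z,d \right)} = \frac{4}{-10} = 4 \left(- \frac{1}{10}\right) = - \frac{2}{5}$)
$j{\left(E \right)} = 433 + E^{2} - \frac{2 E}{5}$ ($j{\left(E \right)} = \left(E^{2} - \frac{2 E}{5}\right) + 433 = 433 + E^{2} - \frac{2 E}{5}$)
$j{\left(h{\left(15,21 \right)} \right)} \left(-16\right) = \left(433 + \left(2 \cdot 15\right)^{2} - \frac{2 \cdot 2 \cdot 15}{5}\right) \left(-16\right) = \left(433 + 30^{2} - 12\right) \left(-16\right) = \left(433 + 900 - 12\right) \left(-16\right) = 1321 \left(-16\right) = -21136$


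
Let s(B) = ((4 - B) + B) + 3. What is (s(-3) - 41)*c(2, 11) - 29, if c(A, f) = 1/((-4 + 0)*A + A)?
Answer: -70/3 ≈ -23.333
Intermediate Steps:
s(B) = 7 (s(B) = 4 + 3 = 7)
c(A, f) = -1/(3*A) (c(A, f) = 1/(-4*A + A) = 1/(-3*A) = -1/(3*A))
(s(-3) - 41)*c(2, 11) - 29 = (7 - 41)*(-1/3/2) - 29 = -(-34)/(3*2) - 29 = -34*(-1/6) - 29 = 17/3 - 29 = -70/3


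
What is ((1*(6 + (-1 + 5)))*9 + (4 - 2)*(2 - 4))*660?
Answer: 56760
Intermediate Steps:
((1*(6 + (-1 + 5)))*9 + (4 - 2)*(2 - 4))*660 = ((1*(6 + 4))*9 + 2*(-2))*660 = ((1*10)*9 - 4)*660 = (10*9 - 4)*660 = (90 - 4)*660 = 86*660 = 56760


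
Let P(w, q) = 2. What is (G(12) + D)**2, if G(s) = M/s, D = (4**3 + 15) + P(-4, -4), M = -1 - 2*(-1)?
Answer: 946729/144 ≈ 6574.5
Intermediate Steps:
M = 1 (M = -1 + 2 = 1)
D = 81 (D = (4**3 + 15) + 2 = (64 + 15) + 2 = 79 + 2 = 81)
G(s) = 1/s
(G(12) + D)**2 = (1/12 + 81)**2 = (973/12)**2 = 946729/144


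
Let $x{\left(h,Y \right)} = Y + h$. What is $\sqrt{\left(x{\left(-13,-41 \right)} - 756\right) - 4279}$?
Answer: $i \sqrt{5089} \approx 71.337 i$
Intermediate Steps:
$\sqrt{\left(x{\left(-13,-41 \right)} - 756\right) - 4279} = \sqrt{\left(\left(-41 - 13\right) - 756\right) - 4279} = \sqrt{\left(-54 - 756\right) - 4279} = \sqrt{-810 - 4279} = \sqrt{-5089} = i \sqrt{5089}$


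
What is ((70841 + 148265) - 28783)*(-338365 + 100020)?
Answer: -45362535435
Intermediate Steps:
((70841 + 148265) - 28783)*(-338365 + 100020) = (219106 - 28783)*(-238345) = 190323*(-238345) = -45362535435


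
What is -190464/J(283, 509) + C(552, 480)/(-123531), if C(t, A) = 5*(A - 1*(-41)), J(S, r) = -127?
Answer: 23527877549/15688437 ≈ 1499.7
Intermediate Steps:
C(t, A) = 205 + 5*A (C(t, A) = 5*(A + 41) = 5*(41 + A) = 205 + 5*A)
-190464/J(283, 509) + C(552, 480)/(-123531) = -190464/(-127) + (205 + 5*480)/(-123531) = -190464*(-1/127) + (205 + 2400)*(-1/123531) = 190464/127 + 2605*(-1/123531) = 190464/127 - 2605/123531 = 23527877549/15688437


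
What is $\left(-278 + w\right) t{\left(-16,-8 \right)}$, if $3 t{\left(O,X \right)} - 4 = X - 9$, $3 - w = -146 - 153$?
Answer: $-104$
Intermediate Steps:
$w = 302$ ($w = 3 - \left(-146 - 153\right) = 3 - -299 = 3 + 299 = 302$)
$t{\left(O,X \right)} = - \frac{5}{3} + \frac{X}{3}$ ($t{\left(O,X \right)} = \frac{4}{3} + \frac{X - 9}{3} = \frac{4}{3} + \frac{-9 + X}{3} = \frac{4}{3} + \left(-3 + \frac{X}{3}\right) = - \frac{5}{3} + \frac{X}{3}$)
$\left(-278 + w\right) t{\left(-16,-8 \right)} = \left(-278 + 302\right) \left(- \frac{5}{3} + \frac{1}{3} \left(-8\right)\right) = 24 \left(- \frac{5}{3} - \frac{8}{3}\right) = 24 \left(- \frac{13}{3}\right) = -104$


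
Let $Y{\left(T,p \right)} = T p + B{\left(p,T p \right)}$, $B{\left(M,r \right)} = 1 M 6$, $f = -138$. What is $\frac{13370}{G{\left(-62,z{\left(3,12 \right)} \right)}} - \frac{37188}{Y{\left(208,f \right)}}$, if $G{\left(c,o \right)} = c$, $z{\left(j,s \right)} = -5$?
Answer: $- \frac{16355716}{76291} \approx -214.39$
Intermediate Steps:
$B{\left(M,r \right)} = 6 M$ ($B{\left(M,r \right)} = M 6 = 6 M$)
$Y{\left(T,p \right)} = 6 p + T p$ ($Y{\left(T,p \right)} = T p + 6 p = 6 p + T p$)
$\frac{13370}{G{\left(-62,z{\left(3,12 \right)} \right)}} - \frac{37188}{Y{\left(208,f \right)}} = \frac{13370}{-62} - \frac{37188}{\left(-138\right) \left(6 + 208\right)} = 13370 \left(- \frac{1}{62}\right) - \frac{37188}{\left(-138\right) 214} = - \frac{6685}{31} - \frac{37188}{-29532} = - \frac{6685}{31} - - \frac{3099}{2461} = - \frac{6685}{31} + \frac{3099}{2461} = - \frac{16355716}{76291}$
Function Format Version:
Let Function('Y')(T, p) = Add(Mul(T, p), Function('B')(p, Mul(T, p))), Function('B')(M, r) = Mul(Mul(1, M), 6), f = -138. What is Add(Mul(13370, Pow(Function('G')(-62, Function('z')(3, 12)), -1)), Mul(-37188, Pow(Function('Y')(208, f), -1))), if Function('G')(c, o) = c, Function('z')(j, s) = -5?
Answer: Rational(-16355716, 76291) ≈ -214.39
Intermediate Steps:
Function('B')(M, r) = Mul(6, M) (Function('B')(M, r) = Mul(M, 6) = Mul(6, M))
Function('Y')(T, p) = Add(Mul(6, p), Mul(T, p)) (Function('Y')(T, p) = Add(Mul(T, p), Mul(6, p)) = Add(Mul(6, p), Mul(T, p)))
Add(Mul(13370, Pow(Function('G')(-62, Function('z')(3, 12)), -1)), Mul(-37188, Pow(Function('Y')(208, f), -1))) = Add(Mul(13370, Pow(-62, -1)), Mul(-37188, Pow(Mul(-138, Add(6, 208)), -1))) = Add(Mul(13370, Rational(-1, 62)), Mul(-37188, Pow(Mul(-138, 214), -1))) = Add(Rational(-6685, 31), Mul(-37188, Pow(-29532, -1))) = Add(Rational(-6685, 31), Mul(-37188, Rational(-1, 29532))) = Add(Rational(-6685, 31), Rational(3099, 2461)) = Rational(-16355716, 76291)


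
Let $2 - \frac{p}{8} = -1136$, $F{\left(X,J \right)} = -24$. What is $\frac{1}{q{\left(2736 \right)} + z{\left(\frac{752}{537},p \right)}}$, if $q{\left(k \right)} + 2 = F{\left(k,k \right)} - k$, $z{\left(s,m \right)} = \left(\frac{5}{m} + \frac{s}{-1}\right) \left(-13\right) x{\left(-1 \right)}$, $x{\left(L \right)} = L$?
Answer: $- \frac{4888848}{13591963975} \approx -0.00035969$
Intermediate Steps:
$p = 9104$ ($p = 16 - -9088 = 16 + 9088 = 9104$)
$z{\left(s,m \right)} = - 13 s + \frac{65}{m}$ ($z{\left(s,m \right)} = \left(\frac{5}{m} + \frac{s}{-1}\right) \left(-13\right) \left(-1\right) = \left(\frac{5}{m} + s \left(-1\right)\right) \left(-13\right) \left(-1\right) = \left(\frac{5}{m} - s\right) \left(-13\right) \left(-1\right) = \left(- s + \frac{5}{m}\right) \left(-13\right) \left(-1\right) = \left(- \frac{65}{m} + 13 s\right) \left(-1\right) = - 13 s + \frac{65}{m}$)
$q{\left(k \right)} = -26 - k$ ($q{\left(k \right)} = -2 - \left(24 + k\right) = -26 - k$)
$\frac{1}{q{\left(2736 \right)} + z{\left(\frac{752}{537},p \right)}} = \frac{1}{\left(-26 - 2736\right) + \left(- 13 \cdot \frac{752}{537} + \frac{65}{9104}\right)} = \frac{1}{\left(-26 - 2736\right) + \left(- 13 \cdot 752 \cdot \frac{1}{537} + 65 \cdot \frac{1}{9104}\right)} = \frac{1}{-2762 + \left(\left(-13\right) \frac{752}{537} + \frac{65}{9104}\right)} = \frac{1}{-2762 + \left(- \frac{9776}{537} + \frac{65}{9104}\right)} = \frac{1}{-2762 - \frac{88965799}{4888848}} = \frac{1}{- \frac{13591963975}{4888848}} = - \frac{4888848}{13591963975}$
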